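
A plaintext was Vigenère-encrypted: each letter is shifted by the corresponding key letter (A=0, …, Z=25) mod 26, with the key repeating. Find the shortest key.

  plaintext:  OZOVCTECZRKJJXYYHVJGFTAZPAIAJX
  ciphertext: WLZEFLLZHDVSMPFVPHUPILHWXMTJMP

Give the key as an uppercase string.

  i= 0: W-O =  8 → I
  i= 1: L-Z = 12 → M
  i= 2: Z-O = 11 → L
  i= 3: E-V =  9 → J
  i= 4: F-C =  3 → D
  i= 5: L-T = 18 → S
  i= 6: L-E =  7 → H
  i= 7: Z-C = 23 → X
  i= 8: H-Z =  8 → I
  i= 9: D-R = 12 → M
  i=10: V-K = 11 → L
  i=11: S-J =  9 → J
  i=12: M-J =  3 → D
  i=13: P-X = 18 → S
  i=14: F-Y =  7 → H
  i=15: V-Y = 23 → X
  i=16: P-H =  8 → I
  i=17: H-V = 12 → M
  i=18: U-J = 11 → L
  i=19: P-G =  9 → J
  i=20: I-F =  3 → D
  i=21: L-T = 18 → S
  i=22: H-A =  7 → H
  i=23: W-Z = 23 → X
  i=24: X-P =  8 → I
  i=25: M-A = 12 → M
  i=26: T-I = 11 → L
  i=27: J-A =  9 → J
  i=28: M-J =  3 → D
  i=29: P-X = 18 → S
  shifts repeat with period 8: IMLJDSHX

IMLJDSHX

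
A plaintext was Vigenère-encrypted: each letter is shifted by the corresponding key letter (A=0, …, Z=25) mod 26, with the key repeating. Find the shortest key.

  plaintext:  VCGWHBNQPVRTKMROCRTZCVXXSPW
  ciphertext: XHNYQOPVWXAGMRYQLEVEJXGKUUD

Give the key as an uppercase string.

  i= 0: X-V =  2 → C
  i= 1: H-C =  5 → F
  i= 2: N-G =  7 → H
  i= 3: Y-W =  2 → C
  i= 4: Q-H =  9 → J
  i= 5: O-B = 13 → N
  i= 6: P-N =  2 → C
  i= 7: V-Q =  5 → F
  i= 8: W-P =  7 → H
  i= 9: X-V =  2 → C
  i=10: A-R =  9 → J
  i=11: G-T = 13 → N
  i=12: M-K =  2 → C
  i=13: R-M =  5 → F
  i=14: Y-R =  7 → H
  i=15: Q-O =  2 → C
  i=16: L-C =  9 → J
  i=17: E-R = 13 → N
  i=18: V-T =  2 → C
  i=19: E-Z =  5 → F
  i=20: J-C =  7 → H
  i=21: X-V =  2 → C
  i=22: G-X =  9 → J
  i=23: K-X = 13 → N
  i=24: U-S =  2 → C
  i=25: U-P =  5 → F
  i=26: D-W =  7 → H
  shifts repeat with period 6: CFHCJN

CFHCJN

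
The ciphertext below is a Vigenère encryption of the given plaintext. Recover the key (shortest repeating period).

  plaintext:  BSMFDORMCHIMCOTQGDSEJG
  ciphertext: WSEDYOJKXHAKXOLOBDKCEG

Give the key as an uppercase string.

  i= 0: W-B = 21 → V
  i= 1: S-S =  0 → A
  i= 2: E-M = 18 → S
  i= 3: D-F = 24 → Y
  i= 4: Y-D = 21 → V
  i= 5: O-O =  0 → A
  i= 6: J-R = 18 → S
  i= 7: K-M = 24 → Y
  i= 8: X-C = 21 → V
  i= 9: H-H =  0 → A
  i=10: A-I = 18 → S
  i=11: K-M = 24 → Y
  i=12: X-C = 21 → V
  i=13: O-O =  0 → A
  i=14: L-T = 18 → S
  i=15: O-Q = 24 → Y
  i=16: B-G = 21 → V
  i=17: D-D =  0 → A
  i=18: K-S = 18 → S
  i=19: C-E = 24 → Y
  i=20: E-J = 21 → V
  i=21: G-G =  0 → A
  shifts repeat with period 4: VASY

VASY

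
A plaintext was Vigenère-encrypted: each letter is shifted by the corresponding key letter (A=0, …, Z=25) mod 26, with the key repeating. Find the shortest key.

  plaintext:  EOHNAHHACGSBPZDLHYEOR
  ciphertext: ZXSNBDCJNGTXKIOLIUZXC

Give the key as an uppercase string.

  i= 0: Z-E = 21 → V
  i= 1: X-O =  9 → J
  i= 2: S-H = 11 → L
  i= 3: N-N =  0 → A
  i= 4: B-A =  1 → B
  i= 5: D-H = 22 → W
  i= 6: C-H = 21 → V
  i= 7: J-A =  9 → J
  i= 8: N-C = 11 → L
  i= 9: G-G =  0 → A
  i=10: T-S =  1 → B
  i=11: X-B = 22 → W
  i=12: K-P = 21 → V
  i=13: I-Z =  9 → J
  i=14: O-D = 11 → L
  i=15: L-L =  0 → A
  i=16: I-H =  1 → B
  i=17: U-Y = 22 → W
  i=18: Z-E = 21 → V
  i=19: X-O =  9 → J
  i=20: C-R = 11 → L
  shifts repeat with period 6: VJLABW

VJLABW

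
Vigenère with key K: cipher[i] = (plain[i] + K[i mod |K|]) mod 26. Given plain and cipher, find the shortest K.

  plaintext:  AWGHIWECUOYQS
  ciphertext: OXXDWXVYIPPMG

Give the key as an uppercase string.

  i= 0: O-A = 14 → O
  i= 1: X-W =  1 → B
  i= 2: X-G = 17 → R
  i= 3: D-H = 22 → W
  i= 4: W-I = 14 → O
  i= 5: X-W =  1 → B
  i= 6: V-E = 17 → R
  i= 7: Y-C = 22 → W
  i= 8: I-U = 14 → O
  i= 9: P-O =  1 → B
  i=10: P-Y = 17 → R
  i=11: M-Q = 22 → W
  i=12: G-S = 14 → O
  shifts repeat with period 4: OBRW

OBRW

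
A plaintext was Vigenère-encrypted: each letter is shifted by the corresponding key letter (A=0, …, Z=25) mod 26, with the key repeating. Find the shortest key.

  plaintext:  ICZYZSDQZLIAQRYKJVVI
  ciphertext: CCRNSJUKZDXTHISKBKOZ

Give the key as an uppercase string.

  i= 0: C-I = 20 → U
  i= 1: C-C =  0 → A
  i= 2: R-Z = 18 → S
  i= 3: N-Y = 15 → P
  i= 4: S-Z = 19 → T
  i= 5: J-S = 17 → R
  i= 6: U-D = 17 → R
  i= 7: K-Q = 20 → U
  i= 8: Z-Z =  0 → A
  i= 9: D-L = 18 → S
  i=10: X-I = 15 → P
  i=11: T-A = 19 → T
  i=12: H-Q = 17 → R
  i=13: I-R = 17 → R
  i=14: S-Y = 20 → U
  i=15: K-K =  0 → A
  i=16: B-J = 18 → S
  i=17: K-V = 15 → P
  i=18: O-V = 19 → T
  i=19: Z-I = 17 → R
  shifts repeat with period 7: UASPTRR

UASPTRR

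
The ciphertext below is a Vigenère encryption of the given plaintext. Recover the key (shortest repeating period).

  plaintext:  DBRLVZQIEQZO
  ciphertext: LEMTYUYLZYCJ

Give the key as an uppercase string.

IDV

  i= 0: L-D =  8 → I
  i= 1: E-B =  3 → D
  i= 2: M-R = 21 → V
  i= 3: T-L =  8 → I
  i= 4: Y-V =  3 → D
  i= 5: U-Z = 21 → V
  i= 6: Y-Q =  8 → I
  i= 7: L-I =  3 → D
  i= 8: Z-E = 21 → V
  i= 9: Y-Q =  8 → I
  i=10: C-Z =  3 → D
  i=11: J-O = 21 → V
  shifts repeat with period 3: IDV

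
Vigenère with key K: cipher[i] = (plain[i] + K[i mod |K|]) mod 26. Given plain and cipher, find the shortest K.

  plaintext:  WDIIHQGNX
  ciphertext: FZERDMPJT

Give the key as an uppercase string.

  i= 0: F-W =  9 → J
  i= 1: Z-D = 22 → W
  i= 2: E-I = 22 → W
  i= 3: R-I =  9 → J
  i= 4: D-H = 22 → W
  i= 5: M-Q = 22 → W
  i= 6: P-G =  9 → J
  i= 7: J-N = 22 → W
  i= 8: T-X = 22 → W
  shifts repeat with period 3: JWW

JWW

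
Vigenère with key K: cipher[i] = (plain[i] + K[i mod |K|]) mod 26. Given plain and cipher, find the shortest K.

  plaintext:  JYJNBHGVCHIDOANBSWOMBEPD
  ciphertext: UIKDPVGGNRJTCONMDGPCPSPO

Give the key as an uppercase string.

LKBQOOAL

  i= 0: U-J = 11 → L
  i= 1: I-Y = 10 → K
  i= 2: K-J =  1 → B
  i= 3: D-N = 16 → Q
  i= 4: P-B = 14 → O
  i= 5: V-H = 14 → O
  i= 6: G-G =  0 → A
  i= 7: G-V = 11 → L
  i= 8: N-C = 11 → L
  i= 9: R-H = 10 → K
  i=10: J-I =  1 → B
  i=11: T-D = 16 → Q
  i=12: C-O = 14 → O
  i=13: O-A = 14 → O
  i=14: N-N =  0 → A
  i=15: M-B = 11 → L
  i=16: D-S = 11 → L
  i=17: G-W = 10 → K
  i=18: P-O =  1 → B
  i=19: C-M = 16 → Q
  i=20: P-B = 14 → O
  i=21: S-E = 14 → O
  i=22: P-P =  0 → A
  i=23: O-D = 11 → L
  shifts repeat with period 8: LKBQOOAL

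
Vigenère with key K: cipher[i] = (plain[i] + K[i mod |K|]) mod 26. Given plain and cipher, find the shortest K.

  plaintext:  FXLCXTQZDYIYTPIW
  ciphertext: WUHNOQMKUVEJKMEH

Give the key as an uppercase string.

  i= 0: W-F = 17 → R
  i= 1: U-X = 23 → X
  i= 2: H-L = 22 → W
  i= 3: N-C = 11 → L
  i= 4: O-X = 17 → R
  i= 5: Q-T = 23 → X
  i= 6: M-Q = 22 → W
  i= 7: K-Z = 11 → L
  i= 8: U-D = 17 → R
  i= 9: V-Y = 23 → X
  i=10: E-I = 22 → W
  i=11: J-Y = 11 → L
  i=12: K-T = 17 → R
  i=13: M-P = 23 → X
  i=14: E-I = 22 → W
  i=15: H-W = 11 → L
  shifts repeat with period 4: RXWL

RXWL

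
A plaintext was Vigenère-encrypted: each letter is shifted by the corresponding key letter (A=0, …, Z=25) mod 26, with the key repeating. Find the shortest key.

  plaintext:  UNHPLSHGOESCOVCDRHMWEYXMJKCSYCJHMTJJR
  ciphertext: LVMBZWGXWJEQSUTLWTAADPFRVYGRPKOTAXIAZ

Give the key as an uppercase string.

  i= 0: L-U = 17 → R
  i= 1: V-N =  8 → I
  i= 2: M-H =  5 → F
  i= 3: B-P = 12 → M
  i= 4: Z-L = 14 → O
  i= 5: W-S =  4 → E
  i= 6: G-H = 25 → Z
  i= 7: X-G = 17 → R
  i= 8: W-O =  8 → I
  i= 9: J-E =  5 → F
  i=10: E-S = 12 → M
  i=11: Q-C = 14 → O
  i=12: S-O =  4 → E
  i=13: U-V = 25 → Z
  i=14: T-C = 17 → R
  i=15: L-D =  8 → I
  i=16: W-R =  5 → F
  i=17: T-H = 12 → M
  i=18: A-M = 14 → O
  i=19: A-W =  4 → E
  i=20: D-E = 25 → Z
  i=21: P-Y = 17 → R
  i=22: F-X =  8 → I
  i=23: R-M =  5 → F
  i=24: V-J = 12 → M
  i=25: Y-K = 14 → O
  i=26: G-C =  4 → E
  i=27: R-S = 25 → Z
  i=28: P-Y = 17 → R
  i=29: K-C =  8 → I
  i=30: O-J =  5 → F
  i=31: T-H = 12 → M
  i=32: A-M = 14 → O
  i=33: X-T =  4 → E
  i=34: I-J = 25 → Z
  i=35: A-J = 17 → R
  i=36: Z-R =  8 → I
  shifts repeat with period 7: RIFMOEZ

RIFMOEZ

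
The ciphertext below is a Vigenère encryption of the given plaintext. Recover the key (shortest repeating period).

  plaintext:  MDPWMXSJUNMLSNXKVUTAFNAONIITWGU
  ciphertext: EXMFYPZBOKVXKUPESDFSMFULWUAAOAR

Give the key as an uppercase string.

SUXJMSH

  i= 0: E-M = 18 → S
  i= 1: X-D = 20 → U
  i= 2: M-P = 23 → X
  i= 3: F-W =  9 → J
  i= 4: Y-M = 12 → M
  i= 5: P-X = 18 → S
  i= 6: Z-S =  7 → H
  i= 7: B-J = 18 → S
  i= 8: O-U = 20 → U
  i= 9: K-N = 23 → X
  i=10: V-M =  9 → J
  i=11: X-L = 12 → M
  i=12: K-S = 18 → S
  i=13: U-N =  7 → H
  i=14: P-X = 18 → S
  i=15: E-K = 20 → U
  i=16: S-V = 23 → X
  i=17: D-U =  9 → J
  i=18: F-T = 12 → M
  i=19: S-A = 18 → S
  i=20: M-F =  7 → H
  i=21: F-N = 18 → S
  i=22: U-A = 20 → U
  i=23: L-O = 23 → X
  i=24: W-N =  9 → J
  i=25: U-I = 12 → M
  i=26: A-I = 18 → S
  i=27: A-T =  7 → H
  i=28: O-W = 18 → S
  i=29: A-G = 20 → U
  i=30: R-U = 23 → X
  shifts repeat with period 7: SUXJMSH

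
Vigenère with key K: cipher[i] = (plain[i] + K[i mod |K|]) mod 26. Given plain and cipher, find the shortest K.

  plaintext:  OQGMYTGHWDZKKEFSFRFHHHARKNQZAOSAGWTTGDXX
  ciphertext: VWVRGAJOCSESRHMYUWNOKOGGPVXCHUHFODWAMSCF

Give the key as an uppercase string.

  i= 0: V-O =  7 → H
  i= 1: W-Q =  6 → G
  i= 2: V-G = 15 → P
  i= 3: R-M =  5 → F
  i= 4: G-Y =  8 → I
  i= 5: A-T =  7 → H
  i= 6: J-G =  3 → D
  i= 7: O-H =  7 → H
  i= 8: C-W =  6 → G
  i= 9: S-D = 15 → P
  i=10: E-Z =  5 → F
  i=11: S-K =  8 → I
  i=12: R-K =  7 → H
  i=13: H-E =  3 → D
  i=14: M-F =  7 → H
  i=15: Y-S =  6 → G
  i=16: U-F = 15 → P
  i=17: W-R =  5 → F
  i=18: N-F =  8 → I
  i=19: O-H =  7 → H
  i=20: K-H =  3 → D
  i=21: O-H =  7 → H
  i=22: G-A =  6 → G
  i=23: G-R = 15 → P
  i=24: P-K =  5 → F
  i=25: V-N =  8 → I
  i=26: X-Q =  7 → H
  i=27: C-Z =  3 → D
  i=28: H-A =  7 → H
  i=29: U-O =  6 → G
  i=30: H-S = 15 → P
  i=31: F-A =  5 → F
  i=32: O-G =  8 → I
  i=33: D-W =  7 → H
  i=34: W-T =  3 → D
  i=35: A-T =  7 → H
  i=36: M-G =  6 → G
  i=37: S-D = 15 → P
  i=38: C-X =  5 → F
  i=39: F-X =  8 → I
  shifts repeat with period 7: HGPFIHD

HGPFIHD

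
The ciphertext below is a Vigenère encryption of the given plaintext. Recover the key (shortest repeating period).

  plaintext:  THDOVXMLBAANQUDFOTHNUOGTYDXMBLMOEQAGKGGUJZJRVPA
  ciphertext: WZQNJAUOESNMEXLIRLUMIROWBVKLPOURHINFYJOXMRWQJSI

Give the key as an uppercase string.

  i= 0: W-T =  3 → D
  i= 1: Z-H = 18 → S
  i= 2: Q-D = 13 → N
  i= 3: N-O = 25 → Z
  i= 4: J-V = 14 → O
  i= 5: A-X =  3 → D
  i= 6: U-M =  8 → I
  i= 7: O-L =  3 → D
  i= 8: E-B =  3 → D
  i= 9: S-A = 18 → S
  i=10: N-A = 13 → N
  i=11: M-N = 25 → Z
  i=12: E-Q = 14 → O
  i=13: X-U =  3 → D
  i=14: L-D =  8 → I
  i=15: I-F =  3 → D
  i=16: R-O =  3 → D
  i=17: L-T = 18 → S
  i=18: U-H = 13 → N
  i=19: M-N = 25 → Z
  i=20: I-U = 14 → O
  i=21: R-O =  3 → D
  i=22: O-G =  8 → I
  i=23: W-T =  3 → D
  i=24: B-Y =  3 → D
  i=25: V-D = 18 → S
  i=26: K-X = 13 → N
  i=27: L-M = 25 → Z
  i=28: P-B = 14 → O
  i=29: O-L =  3 → D
  i=30: U-M =  8 → I
  i=31: R-O =  3 → D
  i=32: H-E =  3 → D
  i=33: I-Q = 18 → S
  i=34: N-A = 13 → N
  i=35: F-G = 25 → Z
  i=36: Y-K = 14 → O
  i=37: J-G =  3 → D
  i=38: O-G =  8 → I
  i=39: X-U =  3 → D
  i=40: M-J =  3 → D
  i=41: R-Z = 18 → S
  i=42: W-J = 13 → N
  i=43: Q-R = 25 → Z
  i=44: J-V = 14 → O
  i=45: S-P =  3 → D
  i=46: I-A =  8 → I
  shifts repeat with period 8: DSNZODID

DSNZODID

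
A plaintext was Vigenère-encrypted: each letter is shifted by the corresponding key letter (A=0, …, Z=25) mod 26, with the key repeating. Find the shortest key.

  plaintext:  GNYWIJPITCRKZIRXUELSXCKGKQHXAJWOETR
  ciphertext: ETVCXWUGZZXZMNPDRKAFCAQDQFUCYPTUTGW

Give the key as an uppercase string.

  i= 0: E-G = 24 → Y
  i= 1: T-N =  6 → G
  i= 2: V-Y = 23 → X
  i= 3: C-W =  6 → G
  i= 4: X-I = 15 → P
  i= 5: W-J = 13 → N
  i= 6: U-P =  5 → F
  i= 7: G-I = 24 → Y
  i= 8: Z-T =  6 → G
  i= 9: Z-C = 23 → X
  i=10: X-R =  6 → G
  i=11: Z-K = 15 → P
  i=12: M-Z = 13 → N
  i=13: N-I =  5 → F
  i=14: P-R = 24 → Y
  i=15: D-X =  6 → G
  i=16: R-U = 23 → X
  i=17: K-E =  6 → G
  i=18: A-L = 15 → P
  i=19: F-S = 13 → N
  i=20: C-X =  5 → F
  i=21: A-C = 24 → Y
  i=22: Q-K =  6 → G
  i=23: D-G = 23 → X
  i=24: Q-K =  6 → G
  i=25: F-Q = 15 → P
  i=26: U-H = 13 → N
  i=27: C-X =  5 → F
  i=28: Y-A = 24 → Y
  i=29: P-J =  6 → G
  i=30: T-W = 23 → X
  i=31: U-O =  6 → G
  i=32: T-E = 15 → P
  i=33: G-T = 13 → N
  i=34: W-R =  5 → F
  shifts repeat with period 7: YGXGPNF

YGXGPNF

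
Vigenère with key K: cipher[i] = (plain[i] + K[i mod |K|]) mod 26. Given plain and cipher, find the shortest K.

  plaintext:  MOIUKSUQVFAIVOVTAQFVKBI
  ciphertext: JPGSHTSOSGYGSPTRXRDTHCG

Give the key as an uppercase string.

  i= 0: J-M = 23 → X
  i= 1: P-O =  1 → B
  i= 2: G-I = 24 → Y
  i= 3: S-U = 24 → Y
  i= 4: H-K = 23 → X
  i= 5: T-S =  1 → B
  i= 6: S-U = 24 → Y
  i= 7: O-Q = 24 → Y
  i= 8: S-V = 23 → X
  i= 9: G-F =  1 → B
  i=10: Y-A = 24 → Y
  i=11: G-I = 24 → Y
  i=12: S-V = 23 → X
  i=13: P-O =  1 → B
  i=14: T-V = 24 → Y
  i=15: R-T = 24 → Y
  i=16: X-A = 23 → X
  i=17: R-Q =  1 → B
  i=18: D-F = 24 → Y
  i=19: T-V = 24 → Y
  i=20: H-K = 23 → X
  i=21: C-B =  1 → B
  i=22: G-I = 24 → Y
  shifts repeat with period 4: XBYY

XBYY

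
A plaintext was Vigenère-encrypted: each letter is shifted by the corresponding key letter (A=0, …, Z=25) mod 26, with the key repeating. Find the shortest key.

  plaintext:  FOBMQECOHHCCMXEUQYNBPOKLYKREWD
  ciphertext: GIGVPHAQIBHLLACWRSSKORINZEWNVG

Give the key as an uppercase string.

  i= 0: G-F =  1 → B
  i= 1: I-O = 20 → U
  i= 2: G-B =  5 → F
  i= 3: V-M =  9 → J
  i= 4: P-Q = 25 → Z
  i= 5: H-E =  3 → D
  i= 6: A-C = 24 → Y
  i= 7: Q-O =  2 → C
  i= 8: I-H =  1 → B
  i= 9: B-H = 20 → U
  i=10: H-C =  5 → F
  i=11: L-C =  9 → J
  i=12: L-M = 25 → Z
  i=13: A-X =  3 → D
  i=14: C-E = 24 → Y
  i=15: W-U =  2 → C
  i=16: R-Q =  1 → B
  i=17: S-Y = 20 → U
  i=18: S-N =  5 → F
  i=19: K-B =  9 → J
  i=20: O-P = 25 → Z
  i=21: R-O =  3 → D
  i=22: I-K = 24 → Y
  i=23: N-L =  2 → C
  i=24: Z-Y =  1 → B
  i=25: E-K = 20 → U
  i=26: W-R =  5 → F
  i=27: N-E =  9 → J
  i=28: V-W = 25 → Z
  i=29: G-D =  3 → D
  shifts repeat with period 8: BUFJZDYC

BUFJZDYC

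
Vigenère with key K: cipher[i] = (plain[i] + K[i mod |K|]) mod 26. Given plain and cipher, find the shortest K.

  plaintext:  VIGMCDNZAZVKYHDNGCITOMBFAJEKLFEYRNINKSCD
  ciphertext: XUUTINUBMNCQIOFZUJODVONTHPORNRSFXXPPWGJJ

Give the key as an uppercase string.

CMOHGKH

  i= 0: X-V =  2 → C
  i= 1: U-I = 12 → M
  i= 2: U-G = 14 → O
  i= 3: T-M =  7 → H
  i= 4: I-C =  6 → G
  i= 5: N-D = 10 → K
  i= 6: U-N =  7 → H
  i= 7: B-Z =  2 → C
  i= 8: M-A = 12 → M
  i= 9: N-Z = 14 → O
  i=10: C-V =  7 → H
  i=11: Q-K =  6 → G
  i=12: I-Y = 10 → K
  i=13: O-H =  7 → H
  i=14: F-D =  2 → C
  i=15: Z-N = 12 → M
  i=16: U-G = 14 → O
  i=17: J-C =  7 → H
  i=18: O-I =  6 → G
  i=19: D-T = 10 → K
  i=20: V-O =  7 → H
  i=21: O-M =  2 → C
  i=22: N-B = 12 → M
  i=23: T-F = 14 → O
  i=24: H-A =  7 → H
  i=25: P-J =  6 → G
  i=26: O-E = 10 → K
  i=27: R-K =  7 → H
  i=28: N-L =  2 → C
  i=29: R-F = 12 → M
  i=30: S-E = 14 → O
  i=31: F-Y =  7 → H
  i=32: X-R =  6 → G
  i=33: X-N = 10 → K
  i=34: P-I =  7 → H
  i=35: P-N =  2 → C
  i=36: W-K = 12 → M
  i=37: G-S = 14 → O
  i=38: J-C =  7 → H
  i=39: J-D =  6 → G
  shifts repeat with period 7: CMOHGKH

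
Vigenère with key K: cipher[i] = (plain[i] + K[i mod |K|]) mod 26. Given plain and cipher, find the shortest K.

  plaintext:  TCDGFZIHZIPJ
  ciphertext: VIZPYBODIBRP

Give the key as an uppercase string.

CGWJT

  i= 0: V-T =  2 → C
  i= 1: I-C =  6 → G
  i= 2: Z-D = 22 → W
  i= 3: P-G =  9 → J
  i= 4: Y-F = 19 → T
  i= 5: B-Z =  2 → C
  i= 6: O-I =  6 → G
  i= 7: D-H = 22 → W
  i= 8: I-Z =  9 → J
  i= 9: B-I = 19 → T
  i=10: R-P =  2 → C
  i=11: P-J =  6 → G
  shifts repeat with period 5: CGWJT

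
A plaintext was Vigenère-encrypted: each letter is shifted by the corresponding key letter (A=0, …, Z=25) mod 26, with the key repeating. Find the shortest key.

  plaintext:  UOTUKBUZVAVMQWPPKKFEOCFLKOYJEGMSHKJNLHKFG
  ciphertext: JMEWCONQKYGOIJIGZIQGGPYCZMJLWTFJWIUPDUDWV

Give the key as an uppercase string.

  i= 0: J-U = 15 → P
  i= 1: M-O = 24 → Y
  i= 2: E-T = 11 → L
  i= 3: W-U =  2 → C
  i= 4: C-K = 18 → S
  i= 5: O-B = 13 → N
  i= 6: N-U = 19 → T
  i= 7: Q-Z = 17 → R
  i= 8: K-V = 15 → P
  i= 9: Y-A = 24 → Y
  i=10: G-V = 11 → L
  i=11: O-M =  2 → C
  i=12: I-Q = 18 → S
  i=13: J-W = 13 → N
  i=14: I-P = 19 → T
  i=15: G-P = 17 → R
  i=16: Z-K = 15 → P
  i=17: I-K = 24 → Y
  i=18: Q-F = 11 → L
  i=19: G-E =  2 → C
  i=20: G-O = 18 → S
  i=21: P-C = 13 → N
  i=22: Y-F = 19 → T
  i=23: C-L = 17 → R
  i=24: Z-K = 15 → P
  i=25: M-O = 24 → Y
  i=26: J-Y = 11 → L
  i=27: L-J =  2 → C
  i=28: W-E = 18 → S
  i=29: T-G = 13 → N
  i=30: F-M = 19 → T
  i=31: J-S = 17 → R
  i=32: W-H = 15 → P
  i=33: I-K = 24 → Y
  i=34: U-J = 11 → L
  i=35: P-N =  2 → C
  i=36: D-L = 18 → S
  i=37: U-H = 13 → N
  i=38: D-K = 19 → T
  i=39: W-F = 17 → R
  i=40: V-G = 15 → P
  shifts repeat with period 8: PYLCSNTR

PYLCSNTR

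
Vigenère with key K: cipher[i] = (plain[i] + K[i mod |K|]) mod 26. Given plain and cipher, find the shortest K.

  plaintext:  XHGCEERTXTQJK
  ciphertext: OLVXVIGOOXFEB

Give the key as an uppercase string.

REPV

  i= 0: O-X = 17 → R
  i= 1: L-H =  4 → E
  i= 2: V-G = 15 → P
  i= 3: X-C = 21 → V
  i= 4: V-E = 17 → R
  i= 5: I-E =  4 → E
  i= 6: G-R = 15 → P
  i= 7: O-T = 21 → V
  i= 8: O-X = 17 → R
  i= 9: X-T =  4 → E
  i=10: F-Q = 15 → P
  i=11: E-J = 21 → V
  i=12: B-K = 17 → R
  shifts repeat with period 4: REPV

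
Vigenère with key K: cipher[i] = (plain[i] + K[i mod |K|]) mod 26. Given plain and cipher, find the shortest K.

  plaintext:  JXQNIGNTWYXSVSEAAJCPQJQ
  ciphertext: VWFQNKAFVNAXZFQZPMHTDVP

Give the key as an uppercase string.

MZPDFEN

  i= 0: V-J = 12 → M
  i= 1: W-X = 25 → Z
  i= 2: F-Q = 15 → P
  i= 3: Q-N =  3 → D
  i= 4: N-I =  5 → F
  i= 5: K-G =  4 → E
  i= 6: A-N = 13 → N
  i= 7: F-T = 12 → M
  i= 8: V-W = 25 → Z
  i= 9: N-Y = 15 → P
  i=10: A-X =  3 → D
  i=11: X-S =  5 → F
  i=12: Z-V =  4 → E
  i=13: F-S = 13 → N
  i=14: Q-E = 12 → M
  i=15: Z-A = 25 → Z
  i=16: P-A = 15 → P
  i=17: M-J =  3 → D
  i=18: H-C =  5 → F
  i=19: T-P =  4 → E
  i=20: D-Q = 13 → N
  i=21: V-J = 12 → M
  i=22: P-Q = 25 → Z
  shifts repeat with period 7: MZPDFEN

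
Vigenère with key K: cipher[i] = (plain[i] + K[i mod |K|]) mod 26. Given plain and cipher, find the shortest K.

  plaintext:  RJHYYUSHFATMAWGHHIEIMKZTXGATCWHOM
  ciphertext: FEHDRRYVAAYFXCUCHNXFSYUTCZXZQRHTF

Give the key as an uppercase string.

OVAFTXG

  i= 0: F-R = 14 → O
  i= 1: E-J = 21 → V
  i= 2: H-H =  0 → A
  i= 3: D-Y =  5 → F
  i= 4: R-Y = 19 → T
  i= 5: R-U = 23 → X
  i= 6: Y-S =  6 → G
  i= 7: V-H = 14 → O
  i= 8: A-F = 21 → V
  i= 9: A-A =  0 → A
  i=10: Y-T =  5 → F
  i=11: F-M = 19 → T
  i=12: X-A = 23 → X
  i=13: C-W =  6 → G
  i=14: U-G = 14 → O
  i=15: C-H = 21 → V
  i=16: H-H =  0 → A
  i=17: N-I =  5 → F
  i=18: X-E = 19 → T
  i=19: F-I = 23 → X
  i=20: S-M =  6 → G
  i=21: Y-K = 14 → O
  i=22: U-Z = 21 → V
  i=23: T-T =  0 → A
  i=24: C-X =  5 → F
  i=25: Z-G = 19 → T
  i=26: X-A = 23 → X
  i=27: Z-T =  6 → G
  i=28: Q-C = 14 → O
  i=29: R-W = 21 → V
  i=30: H-H =  0 → A
  i=31: T-O =  5 → F
  i=32: F-M = 19 → T
  shifts repeat with period 7: OVAFTXG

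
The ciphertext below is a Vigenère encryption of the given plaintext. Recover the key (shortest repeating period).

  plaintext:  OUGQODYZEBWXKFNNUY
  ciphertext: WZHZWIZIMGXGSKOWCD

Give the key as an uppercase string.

  i= 0: W-O =  8 → I
  i= 1: Z-U =  5 → F
  i= 2: H-G =  1 → B
  i= 3: Z-Q =  9 → J
  i= 4: W-O =  8 → I
  i= 5: I-D =  5 → F
  i= 6: Z-Y =  1 → B
  i= 7: I-Z =  9 → J
  i= 8: M-E =  8 → I
  i= 9: G-B =  5 → F
  i=10: X-W =  1 → B
  i=11: G-X =  9 → J
  i=12: S-K =  8 → I
  i=13: K-F =  5 → F
  i=14: O-N =  1 → B
  i=15: W-N =  9 → J
  i=16: C-U =  8 → I
  i=17: D-Y =  5 → F
  shifts repeat with period 4: IFBJ

IFBJ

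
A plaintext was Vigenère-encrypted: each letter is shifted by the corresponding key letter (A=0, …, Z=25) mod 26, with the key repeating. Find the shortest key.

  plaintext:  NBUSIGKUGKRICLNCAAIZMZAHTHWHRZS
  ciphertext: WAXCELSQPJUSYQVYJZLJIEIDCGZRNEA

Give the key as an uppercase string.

  i= 0: W-N =  9 → J
  i= 1: A-B = 25 → Z
  i= 2: X-U =  3 → D
  i= 3: C-S = 10 → K
  i= 4: E-I = 22 → W
  i= 5: L-G =  5 → F
  i= 6: S-K =  8 → I
  i= 7: Q-U = 22 → W
  i= 8: P-G =  9 → J
  i= 9: J-K = 25 → Z
  i=10: U-R =  3 → D
  i=11: S-I = 10 → K
  i=12: Y-C = 22 → W
  i=13: Q-L =  5 → F
  i=14: V-N =  8 → I
  i=15: Y-C = 22 → W
  i=16: J-A =  9 → J
  i=17: Z-A = 25 → Z
  i=18: L-I =  3 → D
  i=19: J-Z = 10 → K
  i=20: I-M = 22 → W
  i=21: E-Z =  5 → F
  i=22: I-A =  8 → I
  i=23: D-H = 22 → W
  i=24: C-T =  9 → J
  i=25: G-H = 25 → Z
  i=26: Z-W =  3 → D
  i=27: R-H = 10 → K
  i=28: N-R = 22 → W
  i=29: E-Z =  5 → F
  i=30: A-S =  8 → I
  shifts repeat with period 8: JZDKWFIW

JZDKWFIW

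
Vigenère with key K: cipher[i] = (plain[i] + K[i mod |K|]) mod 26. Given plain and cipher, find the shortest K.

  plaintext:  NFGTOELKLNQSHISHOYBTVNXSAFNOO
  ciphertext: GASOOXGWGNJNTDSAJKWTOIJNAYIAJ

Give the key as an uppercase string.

TVMVA

  i= 0: G-N = 19 → T
  i= 1: A-F = 21 → V
  i= 2: S-G = 12 → M
  i= 3: O-T = 21 → V
  i= 4: O-O =  0 → A
  i= 5: X-E = 19 → T
  i= 6: G-L = 21 → V
  i= 7: W-K = 12 → M
  i= 8: G-L = 21 → V
  i= 9: N-N =  0 → A
  i=10: J-Q = 19 → T
  i=11: N-S = 21 → V
  i=12: T-H = 12 → M
  i=13: D-I = 21 → V
  i=14: S-S =  0 → A
  i=15: A-H = 19 → T
  i=16: J-O = 21 → V
  i=17: K-Y = 12 → M
  i=18: W-B = 21 → V
  i=19: T-T =  0 → A
  i=20: O-V = 19 → T
  i=21: I-N = 21 → V
  i=22: J-X = 12 → M
  i=23: N-S = 21 → V
  i=24: A-A =  0 → A
  i=25: Y-F = 19 → T
  i=26: I-N = 21 → V
  i=27: A-O = 12 → M
  i=28: J-O = 21 → V
  shifts repeat with period 5: TVMVA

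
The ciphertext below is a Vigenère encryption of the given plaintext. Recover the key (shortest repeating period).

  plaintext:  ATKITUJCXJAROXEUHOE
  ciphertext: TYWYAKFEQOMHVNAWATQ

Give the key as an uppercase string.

TFMQHQWC

  i= 0: T-A = 19 → T
  i= 1: Y-T =  5 → F
  i= 2: W-K = 12 → M
  i= 3: Y-I = 16 → Q
  i= 4: A-T =  7 → H
  i= 5: K-U = 16 → Q
  i= 6: F-J = 22 → W
  i= 7: E-C =  2 → C
  i= 8: Q-X = 19 → T
  i= 9: O-J =  5 → F
  i=10: M-A = 12 → M
  i=11: H-R = 16 → Q
  i=12: V-O =  7 → H
  i=13: N-X = 16 → Q
  i=14: A-E = 22 → W
  i=15: W-U =  2 → C
  i=16: A-H = 19 → T
  i=17: T-O =  5 → F
  i=18: Q-E = 12 → M
  shifts repeat with period 8: TFMQHQWC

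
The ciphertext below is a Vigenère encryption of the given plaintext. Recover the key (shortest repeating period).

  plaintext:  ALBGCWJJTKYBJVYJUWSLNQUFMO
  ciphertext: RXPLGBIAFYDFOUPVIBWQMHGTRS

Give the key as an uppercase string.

RMOFEFZ

  i= 0: R-A = 17 → R
  i= 1: X-L = 12 → M
  i= 2: P-B = 14 → O
  i= 3: L-G =  5 → F
  i= 4: G-C =  4 → E
  i= 5: B-W =  5 → F
  i= 6: I-J = 25 → Z
  i= 7: A-J = 17 → R
  i= 8: F-T = 12 → M
  i= 9: Y-K = 14 → O
  i=10: D-Y =  5 → F
  i=11: F-B =  4 → E
  i=12: O-J =  5 → F
  i=13: U-V = 25 → Z
  i=14: P-Y = 17 → R
  i=15: V-J = 12 → M
  i=16: I-U = 14 → O
  i=17: B-W =  5 → F
  i=18: W-S =  4 → E
  i=19: Q-L =  5 → F
  i=20: M-N = 25 → Z
  i=21: H-Q = 17 → R
  i=22: G-U = 12 → M
  i=23: T-F = 14 → O
  i=24: R-M =  5 → F
  i=25: S-O =  4 → E
  shifts repeat with period 7: RMOFEFZ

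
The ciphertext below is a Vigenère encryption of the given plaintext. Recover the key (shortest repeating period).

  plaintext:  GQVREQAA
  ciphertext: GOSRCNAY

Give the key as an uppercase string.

AYX

  i= 0: G-G =  0 → A
  i= 1: O-Q = 24 → Y
  i= 2: S-V = 23 → X
  i= 3: R-R =  0 → A
  i= 4: C-E = 24 → Y
  i= 5: N-Q = 23 → X
  i= 6: A-A =  0 → A
  i= 7: Y-A = 24 → Y
  shifts repeat with period 3: AYX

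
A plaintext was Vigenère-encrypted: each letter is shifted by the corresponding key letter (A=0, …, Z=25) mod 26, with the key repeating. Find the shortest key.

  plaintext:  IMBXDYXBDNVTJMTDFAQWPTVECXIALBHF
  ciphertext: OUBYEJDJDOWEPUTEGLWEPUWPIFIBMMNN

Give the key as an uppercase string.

GIABBL

  i= 0: O-I =  6 → G
  i= 1: U-M =  8 → I
  i= 2: B-B =  0 → A
  i= 3: Y-X =  1 → B
  i= 4: E-D =  1 → B
  i= 5: J-Y = 11 → L
  i= 6: D-X =  6 → G
  i= 7: J-B =  8 → I
  i= 8: D-D =  0 → A
  i= 9: O-N =  1 → B
  i=10: W-V =  1 → B
  i=11: E-T = 11 → L
  i=12: P-J =  6 → G
  i=13: U-M =  8 → I
  i=14: T-T =  0 → A
  i=15: E-D =  1 → B
  i=16: G-F =  1 → B
  i=17: L-A = 11 → L
  i=18: W-Q =  6 → G
  i=19: E-W =  8 → I
  i=20: P-P =  0 → A
  i=21: U-T =  1 → B
  i=22: W-V =  1 → B
  i=23: P-E = 11 → L
  i=24: I-C =  6 → G
  i=25: F-X =  8 → I
  i=26: I-I =  0 → A
  i=27: B-A =  1 → B
  i=28: M-L =  1 → B
  i=29: M-B = 11 → L
  i=30: N-H =  6 → G
  i=31: N-F =  8 → I
  shifts repeat with period 6: GIABBL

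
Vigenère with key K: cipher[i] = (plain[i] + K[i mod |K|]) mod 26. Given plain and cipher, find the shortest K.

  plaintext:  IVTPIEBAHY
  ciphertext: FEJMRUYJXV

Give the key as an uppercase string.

  i= 0: F-I = 23 → X
  i= 1: E-V =  9 → J
  i= 2: J-T = 16 → Q
  i= 3: M-P = 23 → X
  i= 4: R-I =  9 → J
  i= 5: U-E = 16 → Q
  i= 6: Y-B = 23 → X
  i= 7: J-A =  9 → J
  i= 8: X-H = 16 → Q
  i= 9: V-Y = 23 → X
  shifts repeat with period 3: XJQ

XJQ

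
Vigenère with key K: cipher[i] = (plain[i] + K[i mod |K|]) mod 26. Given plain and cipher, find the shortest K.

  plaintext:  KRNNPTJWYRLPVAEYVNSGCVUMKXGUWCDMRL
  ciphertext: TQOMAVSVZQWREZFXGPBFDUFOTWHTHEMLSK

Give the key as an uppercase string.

JZBZLC

  i= 0: T-K =  9 → J
  i= 1: Q-R = 25 → Z
  i= 2: O-N =  1 → B
  i= 3: M-N = 25 → Z
  i= 4: A-P = 11 → L
  i= 5: V-T =  2 → C
  i= 6: S-J =  9 → J
  i= 7: V-W = 25 → Z
  i= 8: Z-Y =  1 → B
  i= 9: Q-R = 25 → Z
  i=10: W-L = 11 → L
  i=11: R-P =  2 → C
  i=12: E-V =  9 → J
  i=13: Z-A = 25 → Z
  i=14: F-E =  1 → B
  i=15: X-Y = 25 → Z
  i=16: G-V = 11 → L
  i=17: P-N =  2 → C
  i=18: B-S =  9 → J
  i=19: F-G = 25 → Z
  i=20: D-C =  1 → B
  i=21: U-V = 25 → Z
  i=22: F-U = 11 → L
  i=23: O-M =  2 → C
  i=24: T-K =  9 → J
  i=25: W-X = 25 → Z
  i=26: H-G =  1 → B
  i=27: T-U = 25 → Z
  i=28: H-W = 11 → L
  i=29: E-C =  2 → C
  i=30: M-D =  9 → J
  i=31: L-M = 25 → Z
  i=32: S-R =  1 → B
  i=33: K-L = 25 → Z
  shifts repeat with period 6: JZBZLC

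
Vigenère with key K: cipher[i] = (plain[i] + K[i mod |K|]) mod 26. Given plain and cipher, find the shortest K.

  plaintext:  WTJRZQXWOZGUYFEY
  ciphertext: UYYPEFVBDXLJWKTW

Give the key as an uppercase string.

YFP

  i= 0: U-W = 24 → Y
  i= 1: Y-T =  5 → F
  i= 2: Y-J = 15 → P
  i= 3: P-R = 24 → Y
  i= 4: E-Z =  5 → F
  i= 5: F-Q = 15 → P
  i= 6: V-X = 24 → Y
  i= 7: B-W =  5 → F
  i= 8: D-O = 15 → P
  i= 9: X-Z = 24 → Y
  i=10: L-G =  5 → F
  i=11: J-U = 15 → P
  i=12: W-Y = 24 → Y
  i=13: K-F =  5 → F
  i=14: T-E = 15 → P
  i=15: W-Y = 24 → Y
  shifts repeat with period 3: YFP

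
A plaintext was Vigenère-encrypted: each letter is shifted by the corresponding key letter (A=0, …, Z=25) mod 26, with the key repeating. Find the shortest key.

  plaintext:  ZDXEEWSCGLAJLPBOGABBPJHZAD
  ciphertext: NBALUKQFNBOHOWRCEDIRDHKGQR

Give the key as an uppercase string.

OYDHQ

  i= 0: N-Z = 14 → O
  i= 1: B-D = 24 → Y
  i= 2: A-X =  3 → D
  i= 3: L-E =  7 → H
  i= 4: U-E = 16 → Q
  i= 5: K-W = 14 → O
  i= 6: Q-S = 24 → Y
  i= 7: F-C =  3 → D
  i= 8: N-G =  7 → H
  i= 9: B-L = 16 → Q
  i=10: O-A = 14 → O
  i=11: H-J = 24 → Y
  i=12: O-L =  3 → D
  i=13: W-P =  7 → H
  i=14: R-B = 16 → Q
  i=15: C-O = 14 → O
  i=16: E-G = 24 → Y
  i=17: D-A =  3 → D
  i=18: I-B =  7 → H
  i=19: R-B = 16 → Q
  i=20: D-P = 14 → O
  i=21: H-J = 24 → Y
  i=22: K-H =  3 → D
  i=23: G-Z =  7 → H
  i=24: Q-A = 16 → Q
  i=25: R-D = 14 → O
  shifts repeat with period 5: OYDHQ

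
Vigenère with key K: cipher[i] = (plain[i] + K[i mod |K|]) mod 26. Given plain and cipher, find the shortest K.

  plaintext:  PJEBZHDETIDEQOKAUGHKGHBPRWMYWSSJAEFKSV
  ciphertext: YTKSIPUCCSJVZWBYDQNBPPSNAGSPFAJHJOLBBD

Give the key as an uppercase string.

  i= 0: Y-P =  9 → J
  i= 1: T-J = 10 → K
  i= 2: K-E =  6 → G
  i= 3: S-B = 17 → R
  i= 4: I-Z =  9 → J
  i= 5: P-H =  8 → I
  i= 6: U-D = 17 → R
  i= 7: C-E = 24 → Y
  i= 8: C-T =  9 → J
  i= 9: S-I = 10 → K
  i=10: J-D =  6 → G
  i=11: V-E = 17 → R
  i=12: Z-Q =  9 → J
  i=13: W-O =  8 → I
  i=14: B-K = 17 → R
  i=15: Y-A = 24 → Y
  i=16: D-U =  9 → J
  i=17: Q-G = 10 → K
  i=18: N-H =  6 → G
  i=19: B-K = 17 → R
  i=20: P-G =  9 → J
  i=21: P-H =  8 → I
  i=22: S-B = 17 → R
  i=23: N-P = 24 → Y
  i=24: A-R =  9 → J
  i=25: G-W = 10 → K
  i=26: S-M =  6 → G
  i=27: P-Y = 17 → R
  i=28: F-W =  9 → J
  i=29: A-S =  8 → I
  i=30: J-S = 17 → R
  i=31: H-J = 24 → Y
  i=32: J-A =  9 → J
  i=33: O-E = 10 → K
  i=34: L-F =  6 → G
  i=35: B-K = 17 → R
  i=36: B-S =  9 → J
  i=37: D-V =  8 → I
  shifts repeat with period 8: JKGRJIRY

JKGRJIRY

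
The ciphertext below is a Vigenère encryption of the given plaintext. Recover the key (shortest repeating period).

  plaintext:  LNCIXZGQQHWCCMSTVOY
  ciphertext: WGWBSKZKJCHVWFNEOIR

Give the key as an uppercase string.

LTUTV

  i= 0: W-L = 11 → L
  i= 1: G-N = 19 → T
  i= 2: W-C = 20 → U
  i= 3: B-I = 19 → T
  i= 4: S-X = 21 → V
  i= 5: K-Z = 11 → L
  i= 6: Z-G = 19 → T
  i= 7: K-Q = 20 → U
  i= 8: J-Q = 19 → T
  i= 9: C-H = 21 → V
  i=10: H-W = 11 → L
  i=11: V-C = 19 → T
  i=12: W-C = 20 → U
  i=13: F-M = 19 → T
  i=14: N-S = 21 → V
  i=15: E-T = 11 → L
  i=16: O-V = 19 → T
  i=17: I-O = 20 → U
  i=18: R-Y = 19 → T
  shifts repeat with period 5: LTUTV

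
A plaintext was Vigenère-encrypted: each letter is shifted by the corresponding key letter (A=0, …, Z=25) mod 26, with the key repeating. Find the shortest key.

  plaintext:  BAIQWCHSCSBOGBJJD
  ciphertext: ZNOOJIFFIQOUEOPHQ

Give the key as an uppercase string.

YNG

  i= 0: Z-B = 24 → Y
  i= 1: N-A = 13 → N
  i= 2: O-I =  6 → G
  i= 3: O-Q = 24 → Y
  i= 4: J-W = 13 → N
  i= 5: I-C =  6 → G
  i= 6: F-H = 24 → Y
  i= 7: F-S = 13 → N
  i= 8: I-C =  6 → G
  i= 9: Q-S = 24 → Y
  i=10: O-B = 13 → N
  i=11: U-O =  6 → G
  i=12: E-G = 24 → Y
  i=13: O-B = 13 → N
  i=14: P-J =  6 → G
  i=15: H-J = 24 → Y
  i=16: Q-D = 13 → N
  shifts repeat with period 3: YNG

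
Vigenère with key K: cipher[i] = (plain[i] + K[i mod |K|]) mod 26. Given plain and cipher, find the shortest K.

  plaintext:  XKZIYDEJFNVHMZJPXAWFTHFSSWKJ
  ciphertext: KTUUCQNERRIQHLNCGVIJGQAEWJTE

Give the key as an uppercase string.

NJVME

  i= 0: K-X = 13 → N
  i= 1: T-K =  9 → J
  i= 2: U-Z = 21 → V
  i= 3: U-I = 12 → M
  i= 4: C-Y =  4 → E
  i= 5: Q-D = 13 → N
  i= 6: N-E =  9 → J
  i= 7: E-J = 21 → V
  i= 8: R-F = 12 → M
  i= 9: R-N =  4 → E
  i=10: I-V = 13 → N
  i=11: Q-H =  9 → J
  i=12: H-M = 21 → V
  i=13: L-Z = 12 → M
  i=14: N-J =  4 → E
  i=15: C-P = 13 → N
  i=16: G-X =  9 → J
  i=17: V-A = 21 → V
  i=18: I-W = 12 → M
  i=19: J-F =  4 → E
  i=20: G-T = 13 → N
  i=21: Q-H =  9 → J
  i=22: A-F = 21 → V
  i=23: E-S = 12 → M
  i=24: W-S =  4 → E
  i=25: J-W = 13 → N
  i=26: T-K =  9 → J
  i=27: E-J = 21 → V
  shifts repeat with period 5: NJVME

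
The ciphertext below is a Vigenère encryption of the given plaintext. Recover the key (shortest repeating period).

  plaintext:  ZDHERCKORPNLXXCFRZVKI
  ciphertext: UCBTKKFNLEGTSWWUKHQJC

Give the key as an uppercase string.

VZUPTI

  i= 0: U-Z = 21 → V
  i= 1: C-D = 25 → Z
  i= 2: B-H = 20 → U
  i= 3: T-E = 15 → P
  i= 4: K-R = 19 → T
  i= 5: K-C =  8 → I
  i= 6: F-K = 21 → V
  i= 7: N-O = 25 → Z
  i= 8: L-R = 20 → U
  i= 9: E-P = 15 → P
  i=10: G-N = 19 → T
  i=11: T-L =  8 → I
  i=12: S-X = 21 → V
  i=13: W-X = 25 → Z
  i=14: W-C = 20 → U
  i=15: U-F = 15 → P
  i=16: K-R = 19 → T
  i=17: H-Z =  8 → I
  i=18: Q-V = 21 → V
  i=19: J-K = 25 → Z
  i=20: C-I = 20 → U
  shifts repeat with period 6: VZUPTI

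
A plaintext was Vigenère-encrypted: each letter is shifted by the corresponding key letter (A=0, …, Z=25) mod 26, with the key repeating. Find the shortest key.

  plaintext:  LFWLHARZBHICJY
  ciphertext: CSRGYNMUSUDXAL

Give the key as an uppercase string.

RNVV

  i= 0: C-L = 17 → R
  i= 1: S-F = 13 → N
  i= 2: R-W = 21 → V
  i= 3: G-L = 21 → V
  i= 4: Y-H = 17 → R
  i= 5: N-A = 13 → N
  i= 6: M-R = 21 → V
  i= 7: U-Z = 21 → V
  i= 8: S-B = 17 → R
  i= 9: U-H = 13 → N
  i=10: D-I = 21 → V
  i=11: X-C = 21 → V
  i=12: A-J = 17 → R
  i=13: L-Y = 13 → N
  shifts repeat with period 4: RNVV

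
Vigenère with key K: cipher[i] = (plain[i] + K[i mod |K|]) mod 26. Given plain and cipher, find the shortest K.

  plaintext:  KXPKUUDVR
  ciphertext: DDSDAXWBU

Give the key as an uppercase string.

TGD

  i= 0: D-K = 19 → T
  i= 1: D-X =  6 → G
  i= 2: S-P =  3 → D
  i= 3: D-K = 19 → T
  i= 4: A-U =  6 → G
  i= 5: X-U =  3 → D
  i= 6: W-D = 19 → T
  i= 7: B-V =  6 → G
  i= 8: U-R =  3 → D
  shifts repeat with period 3: TGD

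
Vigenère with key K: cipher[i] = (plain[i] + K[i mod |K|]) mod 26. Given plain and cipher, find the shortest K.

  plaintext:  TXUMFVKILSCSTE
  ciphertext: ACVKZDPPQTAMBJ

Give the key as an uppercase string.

  i= 0: A-T =  7 → H
  i= 1: C-X =  5 → F
  i= 2: V-U =  1 → B
  i= 3: K-M = 24 → Y
  i= 4: Z-F = 20 → U
  i= 5: D-V =  8 → I
  i= 6: P-K =  5 → F
  i= 7: P-I =  7 → H
  i= 8: Q-L =  5 → F
  i= 9: T-S =  1 → B
  i=10: A-C = 24 → Y
  i=11: M-S = 20 → U
  i=12: B-T =  8 → I
  i=13: J-E =  5 → F
  shifts repeat with period 7: HFBYUIF

HFBYUIF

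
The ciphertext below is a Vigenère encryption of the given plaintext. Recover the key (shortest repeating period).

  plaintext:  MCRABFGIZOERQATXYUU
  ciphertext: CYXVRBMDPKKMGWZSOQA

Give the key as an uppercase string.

  i= 0: C-M = 16 → Q
  i= 1: Y-C = 22 → W
  i= 2: X-R =  6 → G
  i= 3: V-A = 21 → V
  i= 4: R-B = 16 → Q
  i= 5: B-F = 22 → W
  i= 6: M-G =  6 → G
  i= 7: D-I = 21 → V
  i= 8: P-Z = 16 → Q
  i= 9: K-O = 22 → W
  i=10: K-E =  6 → G
  i=11: M-R = 21 → V
  i=12: G-Q = 16 → Q
  i=13: W-A = 22 → W
  i=14: Z-T =  6 → G
  i=15: S-X = 21 → V
  i=16: O-Y = 16 → Q
  i=17: Q-U = 22 → W
  i=18: A-U =  6 → G
  shifts repeat with period 4: QWGV

QWGV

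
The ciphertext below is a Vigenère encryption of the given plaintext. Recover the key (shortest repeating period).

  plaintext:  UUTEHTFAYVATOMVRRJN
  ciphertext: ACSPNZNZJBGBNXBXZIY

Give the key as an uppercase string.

GIZLG

  i= 0: A-U =  6 → G
  i= 1: C-U =  8 → I
  i= 2: S-T = 25 → Z
  i= 3: P-E = 11 → L
  i= 4: N-H =  6 → G
  i= 5: Z-T =  6 → G
  i= 6: N-F =  8 → I
  i= 7: Z-A = 25 → Z
  i= 8: J-Y = 11 → L
  i= 9: B-V =  6 → G
  i=10: G-A =  6 → G
  i=11: B-T =  8 → I
  i=12: N-O = 25 → Z
  i=13: X-M = 11 → L
  i=14: B-V =  6 → G
  i=15: X-R =  6 → G
  i=16: Z-R =  8 → I
  i=17: I-J = 25 → Z
  i=18: Y-N = 11 → L
  shifts repeat with period 5: GIZLG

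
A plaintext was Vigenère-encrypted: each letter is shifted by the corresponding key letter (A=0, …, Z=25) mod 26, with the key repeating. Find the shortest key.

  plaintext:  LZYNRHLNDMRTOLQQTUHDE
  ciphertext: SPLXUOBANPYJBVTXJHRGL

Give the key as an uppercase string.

HQNKD

  i= 0: S-L =  7 → H
  i= 1: P-Z = 16 → Q
  i= 2: L-Y = 13 → N
  i= 3: X-N = 10 → K
  i= 4: U-R =  3 → D
  i= 5: O-H =  7 → H
  i= 6: B-L = 16 → Q
  i= 7: A-N = 13 → N
  i= 8: N-D = 10 → K
  i= 9: P-M =  3 → D
  i=10: Y-R =  7 → H
  i=11: J-T = 16 → Q
  i=12: B-O = 13 → N
  i=13: V-L = 10 → K
  i=14: T-Q =  3 → D
  i=15: X-Q =  7 → H
  i=16: J-T = 16 → Q
  i=17: H-U = 13 → N
  i=18: R-H = 10 → K
  i=19: G-D =  3 → D
  i=20: L-E =  7 → H
  shifts repeat with period 5: HQNKD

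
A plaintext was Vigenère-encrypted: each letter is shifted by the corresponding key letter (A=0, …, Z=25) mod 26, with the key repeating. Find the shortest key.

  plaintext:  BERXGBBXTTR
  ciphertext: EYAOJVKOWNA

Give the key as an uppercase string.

  i= 0: E-B =  3 → D
  i= 1: Y-E = 20 → U
  i= 2: A-R =  9 → J
  i= 3: O-X = 17 → R
  i= 4: J-G =  3 → D
  i= 5: V-B = 20 → U
  i= 6: K-B =  9 → J
  i= 7: O-X = 17 → R
  i= 8: W-T =  3 → D
  i= 9: N-T = 20 → U
  i=10: A-R =  9 → J
  shifts repeat with period 4: DUJR

DUJR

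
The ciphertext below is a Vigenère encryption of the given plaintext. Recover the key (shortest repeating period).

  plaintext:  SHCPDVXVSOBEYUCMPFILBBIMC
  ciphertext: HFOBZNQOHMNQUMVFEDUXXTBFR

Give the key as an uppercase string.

PYMMWSTT

  i= 0: H-S = 15 → P
  i= 1: F-H = 24 → Y
  i= 2: O-C = 12 → M
  i= 3: B-P = 12 → M
  i= 4: Z-D = 22 → W
  i= 5: N-V = 18 → S
  i= 6: Q-X = 19 → T
  i= 7: O-V = 19 → T
  i= 8: H-S = 15 → P
  i= 9: M-O = 24 → Y
  i=10: N-B = 12 → M
  i=11: Q-E = 12 → M
  i=12: U-Y = 22 → W
  i=13: M-U = 18 → S
  i=14: V-C = 19 → T
  i=15: F-M = 19 → T
  i=16: E-P = 15 → P
  i=17: D-F = 24 → Y
  i=18: U-I = 12 → M
  i=19: X-L = 12 → M
  i=20: X-B = 22 → W
  i=21: T-B = 18 → S
  i=22: B-I = 19 → T
  i=23: F-M = 19 → T
  i=24: R-C = 15 → P
  shifts repeat with period 8: PYMMWSTT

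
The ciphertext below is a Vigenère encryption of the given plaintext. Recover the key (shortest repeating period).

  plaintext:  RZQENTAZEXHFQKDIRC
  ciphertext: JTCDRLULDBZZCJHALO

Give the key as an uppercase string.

  i= 0: J-R = 18 → S
  i= 1: T-Z = 20 → U
  i= 2: C-Q = 12 → M
  i= 3: D-E = 25 → Z
  i= 4: R-N =  4 → E
  i= 5: L-T = 18 → S
  i= 6: U-A = 20 → U
  i= 7: L-Z = 12 → M
  i= 8: D-E = 25 → Z
  i= 9: B-X =  4 → E
  i=10: Z-H = 18 → S
  i=11: Z-F = 20 → U
  i=12: C-Q = 12 → M
  i=13: J-K = 25 → Z
  i=14: H-D =  4 → E
  i=15: A-I = 18 → S
  i=16: L-R = 20 → U
  i=17: O-C = 12 → M
  shifts repeat with period 5: SUMZE

SUMZE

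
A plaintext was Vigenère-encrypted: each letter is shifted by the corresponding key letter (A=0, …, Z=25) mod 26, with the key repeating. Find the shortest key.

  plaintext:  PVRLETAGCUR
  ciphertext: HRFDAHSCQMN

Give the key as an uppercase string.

  i= 0: H-P = 18 → S
  i= 1: R-V = 22 → W
  i= 2: F-R = 14 → O
  i= 3: D-L = 18 → S
  i= 4: A-E = 22 → W
  i= 5: H-T = 14 → O
  i= 6: S-A = 18 → S
  i= 7: C-G = 22 → W
  i= 8: Q-C = 14 → O
  i= 9: M-U = 18 → S
  i=10: N-R = 22 → W
  shifts repeat with period 3: SWO

SWO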